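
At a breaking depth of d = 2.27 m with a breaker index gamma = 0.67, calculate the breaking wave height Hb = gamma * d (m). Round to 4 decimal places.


Hb = gamma * d
Hb = 0.67 * 2.27
Hb = 1.5209 m

1.5209


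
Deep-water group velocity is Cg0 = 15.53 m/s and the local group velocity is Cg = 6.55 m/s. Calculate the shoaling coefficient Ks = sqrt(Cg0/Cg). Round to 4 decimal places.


Ks = sqrt(Cg0 / Cg)
Ks = sqrt(15.53 / 6.55)
Ks = sqrt(2.3710)
Ks = 1.5398

1.5398


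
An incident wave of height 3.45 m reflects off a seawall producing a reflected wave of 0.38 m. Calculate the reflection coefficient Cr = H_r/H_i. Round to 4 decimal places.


Cr = H_r / H_i
Cr = 0.38 / 3.45
Cr = 0.1101

0.1101


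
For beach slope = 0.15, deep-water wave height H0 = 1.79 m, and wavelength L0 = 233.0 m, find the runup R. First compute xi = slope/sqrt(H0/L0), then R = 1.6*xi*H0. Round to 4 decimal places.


xi = slope / sqrt(H0/L0)
H0/L0 = 1.79/233.0 = 0.007682
sqrt(0.007682) = 0.087649
xi = 0.15 / 0.087649 = 1.711365
R = 1.6 * xi * H0 = 1.6 * 1.711365 * 1.79
R = 4.9014 m

4.9014


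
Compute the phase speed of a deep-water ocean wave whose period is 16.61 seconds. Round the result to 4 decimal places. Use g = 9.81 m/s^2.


We use the deep-water celerity formula:
C = g * T / (2 * pi)
C = 9.81 * 16.61 / (2 * 3.14159...)
C = 162.944100 / 6.283185
C = 25.9334 m/s

25.9334


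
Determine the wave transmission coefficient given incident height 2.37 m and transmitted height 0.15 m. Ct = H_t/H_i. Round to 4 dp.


Ct = H_t / H_i
Ct = 0.15 / 2.37
Ct = 0.0633

0.0633


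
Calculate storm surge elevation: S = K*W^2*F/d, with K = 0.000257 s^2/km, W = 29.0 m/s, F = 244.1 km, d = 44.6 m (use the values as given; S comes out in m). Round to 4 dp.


S = K * W^2 * F / d
W^2 = 29.0^2 = 841.00
S = 0.000257 * 841.00 * 244.1 / 44.6
Numerator = 0.000257 * 841.00 * 244.1 = 52.759042
S = 52.759042 / 44.6 = 1.1829 m

1.1829


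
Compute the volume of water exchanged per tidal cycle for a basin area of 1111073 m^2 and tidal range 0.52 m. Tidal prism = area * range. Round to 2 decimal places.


Tidal prism = Area * Tidal range
P = 1111073 * 0.52
P = 577757.96 m^3

577757.96


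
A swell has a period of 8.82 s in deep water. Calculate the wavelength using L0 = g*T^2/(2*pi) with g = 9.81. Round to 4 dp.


L0 = g * T^2 / (2 * pi)
L0 = 9.81 * 8.82^2 / (2 * pi)
L0 = 9.81 * 77.7924 / 6.28319
L0 = 763.1434 / 6.28319
L0 = 121.4581 m

121.4581


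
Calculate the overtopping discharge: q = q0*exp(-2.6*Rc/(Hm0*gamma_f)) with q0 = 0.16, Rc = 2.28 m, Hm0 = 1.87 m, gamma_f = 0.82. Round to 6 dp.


q = q0 * exp(-2.6 * Rc / (Hm0 * gamma_f))
Exponent = -2.6 * 2.28 / (1.87 * 0.82)
= -2.6 * 2.28 / 1.5334
= -3.865919
exp(-3.865919) = 0.020944
q = 0.16 * 0.020944
q = 0.003351 m^3/s/m

0.003351


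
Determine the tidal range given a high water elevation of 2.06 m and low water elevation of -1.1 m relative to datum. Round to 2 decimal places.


Tidal range = High water - Low water
Tidal range = 2.06 - (-1.1)
Tidal range = 3.16 m

3.16


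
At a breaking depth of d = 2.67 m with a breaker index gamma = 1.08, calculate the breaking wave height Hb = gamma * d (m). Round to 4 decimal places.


Hb = gamma * d
Hb = 1.08 * 2.67
Hb = 2.8836 m

2.8836


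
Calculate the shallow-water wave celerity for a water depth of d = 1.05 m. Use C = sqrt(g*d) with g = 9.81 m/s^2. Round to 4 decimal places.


Using the shallow-water approximation:
C = sqrt(g * d) = sqrt(9.81 * 1.05)
C = sqrt(10.3005)
C = 3.2094 m/s

3.2094


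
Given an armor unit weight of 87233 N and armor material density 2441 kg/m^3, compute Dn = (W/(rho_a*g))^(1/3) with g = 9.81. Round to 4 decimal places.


V = W / (rho_a * g)
V = 87233 / (2441 * 9.81)
V = 87233 / 23946.21
V = 3.642873 m^3
Dn = V^(1/3) = 3.642873^(1/3)
Dn = 1.5387 m

1.5387


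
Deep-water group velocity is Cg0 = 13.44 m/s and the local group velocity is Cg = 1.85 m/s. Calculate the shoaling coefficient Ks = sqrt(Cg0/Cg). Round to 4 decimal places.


Ks = sqrt(Cg0 / Cg)
Ks = sqrt(13.44 / 1.85)
Ks = sqrt(7.2649)
Ks = 2.6953

2.6953


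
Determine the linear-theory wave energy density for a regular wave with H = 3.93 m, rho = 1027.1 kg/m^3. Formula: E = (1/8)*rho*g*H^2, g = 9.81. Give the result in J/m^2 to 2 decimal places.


E = (1/8) * rho * g * H^2
E = (1/8) * 1027.1 * 9.81 * 3.93^2
E = 0.125 * 1027.1 * 9.81 * 15.4449
E = 19452.56 J/m^2

19452.56


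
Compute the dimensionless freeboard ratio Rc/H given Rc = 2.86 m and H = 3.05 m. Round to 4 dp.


Relative freeboard = Rc / H
= 2.86 / 3.05
= 0.9377

0.9377


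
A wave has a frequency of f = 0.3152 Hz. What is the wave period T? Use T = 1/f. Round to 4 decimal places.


T = 1 / f
T = 1 / 0.3152
T = 3.1726 s

3.1726


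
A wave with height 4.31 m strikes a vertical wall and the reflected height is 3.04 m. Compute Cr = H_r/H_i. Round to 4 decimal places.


Cr = H_r / H_i
Cr = 3.04 / 4.31
Cr = 0.7053

0.7053


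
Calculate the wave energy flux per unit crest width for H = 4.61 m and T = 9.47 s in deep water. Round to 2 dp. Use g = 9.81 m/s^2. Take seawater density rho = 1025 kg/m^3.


P = rho * g^2 * H^2 * T / (32 * pi)
P = 1025 * 9.81^2 * 4.61^2 * 9.47 / (32 * pi)
P = 1025 * 96.2361 * 21.2521 * 9.47 / 100.53096
P = 197475.79 W/m

197475.79


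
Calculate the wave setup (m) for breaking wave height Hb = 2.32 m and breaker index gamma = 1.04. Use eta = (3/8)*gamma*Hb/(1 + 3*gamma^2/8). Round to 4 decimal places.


eta = (3/8) * gamma * Hb / (1 + 3*gamma^2/8)
Numerator = (3/8) * 1.04 * 2.32 = 0.904800
Denominator = 1 + 3*1.04^2/8 = 1 + 0.405600 = 1.405600
eta = 0.904800 / 1.405600
eta = 0.6437 m

0.6437


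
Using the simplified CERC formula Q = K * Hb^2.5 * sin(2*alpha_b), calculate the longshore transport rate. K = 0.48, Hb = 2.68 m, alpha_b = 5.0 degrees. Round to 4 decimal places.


Q = K * Hb^2.5 * sin(2 * alpha_b)
Hb^2.5 = 2.68^2.5 = 11.758096
sin(2 * 5.0) = sin(10.0) = 0.173648
Q = 0.48 * 11.758096 * 0.173648
Q = 0.9801 m^3/s

0.9801


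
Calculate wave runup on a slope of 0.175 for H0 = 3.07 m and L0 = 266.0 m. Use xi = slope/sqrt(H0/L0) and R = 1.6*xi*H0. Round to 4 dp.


xi = slope / sqrt(H0/L0)
H0/L0 = 3.07/266.0 = 0.011541
sqrt(0.011541) = 0.107431
xi = 0.175 / 0.107431 = 1.628957
R = 1.6 * xi * H0 = 1.6 * 1.628957 * 3.07
R = 8.0014 m

8.0014


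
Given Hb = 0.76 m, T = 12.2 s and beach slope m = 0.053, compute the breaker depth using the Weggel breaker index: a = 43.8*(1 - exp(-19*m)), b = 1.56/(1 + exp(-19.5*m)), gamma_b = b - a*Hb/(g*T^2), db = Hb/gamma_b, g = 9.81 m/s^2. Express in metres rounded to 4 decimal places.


a = 43.8 * (1 - exp(-19 * m))
exp(-19 * 0.053) = exp(-1.0070) = 0.365313
a = 43.8 * (1 - 0.365313) = 27.799278
b = 1.56 / (1 + exp(-19.5 * m))
exp(-19.5 * 0.053) = exp(-1.0335) = 0.355760
b = 1.56 / (1 + 0.355760) = 1.150646
Hb / (g * T^2) = 0.76 / (9.81 * 12.2^2) = 0.76 / 1460.1204 = 0.00052051
gamma_b = b - a * Hb/(g*T^2) = 1.150646 - 27.799278 * 0.00052051 = 1.136177
db = Hb / gamma_b = 0.76 / 1.136177
db = 0.6689 m

0.6689


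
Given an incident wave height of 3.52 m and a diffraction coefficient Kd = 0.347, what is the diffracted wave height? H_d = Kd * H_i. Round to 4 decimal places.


H_d = Kd * H_i
H_d = 0.347 * 3.52
H_d = 1.2214 m

1.2214


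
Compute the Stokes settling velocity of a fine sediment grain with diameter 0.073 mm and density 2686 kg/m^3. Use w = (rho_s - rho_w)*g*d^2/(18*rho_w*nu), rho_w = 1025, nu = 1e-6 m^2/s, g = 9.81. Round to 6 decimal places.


w = (rho_s - rho_w) * g * d^2 / (18 * rho_w * nu)
d = 0.073 mm = 0.000073 m
rho_s - rho_w = 2686 - 1025 = 1661
Numerator = 1661 * 9.81 * (0.000073)^2 = 0.000086832911
Denominator = 18 * 1025 * 1e-6 = 0.018450
w = 0.004706 m/s

0.004706


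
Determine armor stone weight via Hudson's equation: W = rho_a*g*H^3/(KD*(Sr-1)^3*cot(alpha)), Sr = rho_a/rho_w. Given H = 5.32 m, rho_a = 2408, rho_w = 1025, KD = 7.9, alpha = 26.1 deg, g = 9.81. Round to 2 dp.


Sr = rho_a / rho_w = 2408 / 1025 = 2.349268
(Sr - 1) = 1.349268
(Sr - 1)^3 = 2.456377
cot(26.1) = 1 / tan(26.1) = 1 / 0.489895 = 2.041254
Numerator = 2408 * 9.81 * 5.32^3 = 3556807.7107
Denominator = 7.9 * 2.456377 * 2.041254 = 39.611298
W = 3556807.7107 / 39.611298
W = 89792.76 N

89792.76


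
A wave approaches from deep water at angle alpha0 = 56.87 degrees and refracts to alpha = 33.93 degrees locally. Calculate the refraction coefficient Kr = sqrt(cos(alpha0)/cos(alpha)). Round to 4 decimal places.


Kr = sqrt(cos(alpha0) / cos(alpha))
cos(56.87) = 0.546541
cos(33.93) = 0.829720
Kr = sqrt(0.546541 / 0.829720)
Kr = sqrt(0.658705)
Kr = 0.8116

0.8116


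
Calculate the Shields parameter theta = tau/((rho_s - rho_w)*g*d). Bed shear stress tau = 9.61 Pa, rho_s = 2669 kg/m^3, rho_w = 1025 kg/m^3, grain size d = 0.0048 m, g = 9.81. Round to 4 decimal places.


theta = tau / ((rho_s - rho_w) * g * d)
rho_s - rho_w = 2669 - 1025 = 1644
Denominator = 1644 * 9.81 * 0.0048 = 77.412672
theta = 9.61 / 77.412672
theta = 0.1241

0.1241


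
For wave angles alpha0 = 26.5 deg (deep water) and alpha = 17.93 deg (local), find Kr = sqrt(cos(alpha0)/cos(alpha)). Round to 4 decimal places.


Kr = sqrt(cos(alpha0) / cos(alpha))
cos(26.5) = 0.894934
cos(17.93) = 0.951433
Kr = sqrt(0.894934 / 0.951433)
Kr = sqrt(0.940617)
Kr = 0.9699

0.9699


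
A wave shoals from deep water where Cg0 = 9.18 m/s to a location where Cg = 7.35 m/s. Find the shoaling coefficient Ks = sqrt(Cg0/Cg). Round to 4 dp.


Ks = sqrt(Cg0 / Cg)
Ks = sqrt(9.18 / 7.35)
Ks = sqrt(1.2490)
Ks = 1.1176

1.1176


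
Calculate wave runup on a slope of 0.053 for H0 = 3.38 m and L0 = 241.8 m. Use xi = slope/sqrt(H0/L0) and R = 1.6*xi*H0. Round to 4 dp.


xi = slope / sqrt(H0/L0)
H0/L0 = 3.38/241.8 = 0.013978
sqrt(0.013978) = 0.118231
xi = 0.053 / 0.118231 = 0.448276
R = 1.6 * xi * H0 = 1.6 * 0.448276 * 3.38
R = 2.4243 m

2.4243


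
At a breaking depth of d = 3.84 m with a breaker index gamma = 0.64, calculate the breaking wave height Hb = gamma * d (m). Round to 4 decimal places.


Hb = gamma * d
Hb = 0.64 * 3.84
Hb = 2.4576 m

2.4576


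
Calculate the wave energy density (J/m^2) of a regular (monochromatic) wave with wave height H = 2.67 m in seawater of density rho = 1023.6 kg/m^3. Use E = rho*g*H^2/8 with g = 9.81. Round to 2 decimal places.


E = (1/8) * rho * g * H^2
E = (1/8) * 1023.6 * 9.81 * 2.67^2
E = 0.125 * 1023.6 * 9.81 * 7.1289
E = 8948.12 J/m^2

8948.12


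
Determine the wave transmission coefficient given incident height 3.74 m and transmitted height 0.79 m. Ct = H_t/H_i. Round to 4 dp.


Ct = H_t / H_i
Ct = 0.79 / 3.74
Ct = 0.2112

0.2112


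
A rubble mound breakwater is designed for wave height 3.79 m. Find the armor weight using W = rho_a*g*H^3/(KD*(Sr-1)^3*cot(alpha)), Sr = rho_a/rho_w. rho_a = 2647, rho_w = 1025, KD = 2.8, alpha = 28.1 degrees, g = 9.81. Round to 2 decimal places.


Sr = rho_a / rho_w = 2647 / 1025 = 2.582439
(Sr - 1) = 1.582439
(Sr - 1)^3 = 3.962607
cot(28.1) = 1 / tan(28.1) = 1 / 0.533950 = 1.872834
Numerator = 2647 * 9.81 * 3.79^3 = 1413645.7068
Denominator = 2.8 * 3.962607 * 1.872834 = 20.779647
W = 1413645.7068 / 20.779647
W = 68030.30 N

68030.30


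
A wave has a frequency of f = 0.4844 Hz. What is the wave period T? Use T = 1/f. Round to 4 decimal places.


T = 1 / f
T = 1 / 0.4844
T = 2.0644 s

2.0644


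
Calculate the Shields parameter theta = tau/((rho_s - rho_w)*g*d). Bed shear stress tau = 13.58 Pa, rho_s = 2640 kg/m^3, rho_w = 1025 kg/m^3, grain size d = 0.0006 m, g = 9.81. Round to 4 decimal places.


theta = tau / ((rho_s - rho_w) * g * d)
rho_s - rho_w = 2640 - 1025 = 1615
Denominator = 1615 * 9.81 * 0.0006 = 9.505890
theta = 13.58 / 9.505890
theta = 1.4286

1.4286


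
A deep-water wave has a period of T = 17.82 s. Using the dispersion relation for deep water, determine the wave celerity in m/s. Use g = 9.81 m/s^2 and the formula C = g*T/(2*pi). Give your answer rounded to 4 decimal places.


We use the deep-water celerity formula:
C = g * T / (2 * pi)
C = 9.81 * 17.82 / (2 * 3.14159...)
C = 174.814200 / 6.283185
C = 27.8225 m/s

27.8225


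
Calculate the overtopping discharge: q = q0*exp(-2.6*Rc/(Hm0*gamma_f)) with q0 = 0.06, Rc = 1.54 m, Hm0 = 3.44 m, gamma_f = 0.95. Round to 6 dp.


q = q0 * exp(-2.6 * Rc / (Hm0 * gamma_f))
Exponent = -2.6 * 1.54 / (3.44 * 0.95)
= -2.6 * 1.54 / 3.2680
= -1.225214
exp(-1.225214) = 0.293695
q = 0.06 * 0.293695
q = 0.017622 m^3/s/m

0.017622


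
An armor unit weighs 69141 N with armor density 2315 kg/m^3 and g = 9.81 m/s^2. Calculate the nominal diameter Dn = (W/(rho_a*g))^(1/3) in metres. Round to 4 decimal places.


V = W / (rho_a * g)
V = 69141 / (2315 * 9.81)
V = 69141 / 22710.15
V = 3.044498 m^3
Dn = V^(1/3) = 3.044498^(1/3)
Dn = 1.4493 m

1.4493


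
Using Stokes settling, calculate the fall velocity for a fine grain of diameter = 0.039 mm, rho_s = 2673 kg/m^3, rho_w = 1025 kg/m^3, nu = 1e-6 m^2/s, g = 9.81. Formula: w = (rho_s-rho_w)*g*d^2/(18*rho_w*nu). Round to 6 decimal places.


w = (rho_s - rho_w) * g * d^2 / (18 * rho_w * nu)
d = 0.039 mm = 0.000039 m
rho_s - rho_w = 2673 - 1025 = 1648
Numerator = 1648 * 9.81 * (0.000039)^2 = 0.000024589824
Denominator = 18 * 1025 * 1e-6 = 0.018450
w = 0.001333 m/s

0.001333


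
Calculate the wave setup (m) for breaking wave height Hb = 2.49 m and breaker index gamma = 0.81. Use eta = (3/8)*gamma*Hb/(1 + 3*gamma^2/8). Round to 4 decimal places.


eta = (3/8) * gamma * Hb / (1 + 3*gamma^2/8)
Numerator = (3/8) * 0.81 * 2.49 = 0.756338
Denominator = 1 + 3*0.81^2/8 = 1 + 0.246038 = 1.246038
eta = 0.756338 / 1.246038
eta = 0.6070 m

0.6070


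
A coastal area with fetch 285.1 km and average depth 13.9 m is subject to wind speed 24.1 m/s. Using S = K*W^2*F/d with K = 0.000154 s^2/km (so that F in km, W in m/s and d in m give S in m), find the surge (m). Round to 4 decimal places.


S = K * W^2 * F / d
W^2 = 24.1^2 = 580.81
S = 0.000154 * 580.81 * 285.1 / 13.9
Numerator = 0.000154 * 580.81 * 285.1 = 25.500695
S = 25.500695 / 13.9 = 1.8346 m

1.8346


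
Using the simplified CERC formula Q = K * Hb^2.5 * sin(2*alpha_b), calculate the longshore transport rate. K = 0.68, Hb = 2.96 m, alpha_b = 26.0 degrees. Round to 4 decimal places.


Q = K * Hb^2.5 * sin(2 * alpha_b)
Hb^2.5 = 2.96^2.5 = 15.074027
sin(2 * 26.0) = sin(52.0) = 0.788011
Q = 0.68 * 15.074027 * 0.788011
Q = 8.0774 m^3/s

8.0774


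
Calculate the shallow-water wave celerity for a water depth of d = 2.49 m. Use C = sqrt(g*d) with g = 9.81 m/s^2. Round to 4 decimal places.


Using the shallow-water approximation:
C = sqrt(g * d) = sqrt(9.81 * 2.49)
C = sqrt(24.4269)
C = 4.9424 m/s

4.9424


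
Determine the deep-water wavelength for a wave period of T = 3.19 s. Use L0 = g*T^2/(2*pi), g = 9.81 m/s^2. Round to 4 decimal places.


L0 = g * T^2 / (2 * pi)
L0 = 9.81 * 3.19^2 / (2 * pi)
L0 = 9.81 * 10.1761 / 6.28319
L0 = 99.8275 / 6.28319
L0 = 15.8880 m

15.8880


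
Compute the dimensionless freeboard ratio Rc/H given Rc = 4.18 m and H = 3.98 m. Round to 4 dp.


Relative freeboard = Rc / H
= 4.18 / 3.98
= 1.0503

1.0503


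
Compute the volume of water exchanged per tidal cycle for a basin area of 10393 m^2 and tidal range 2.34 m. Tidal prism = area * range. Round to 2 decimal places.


Tidal prism = Area * Tidal range
P = 10393 * 2.34
P = 24319.62 m^3

24319.62


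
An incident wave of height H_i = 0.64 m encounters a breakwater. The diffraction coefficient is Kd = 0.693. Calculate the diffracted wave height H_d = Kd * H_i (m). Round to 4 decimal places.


H_d = Kd * H_i
H_d = 0.693 * 0.64
H_d = 0.4435 m

0.4435


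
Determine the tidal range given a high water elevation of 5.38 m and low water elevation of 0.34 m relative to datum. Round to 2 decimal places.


Tidal range = High water - Low water
Tidal range = 5.38 - (0.34)
Tidal range = 5.04 m

5.04


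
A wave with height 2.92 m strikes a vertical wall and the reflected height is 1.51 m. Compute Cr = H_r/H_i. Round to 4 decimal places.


Cr = H_r / H_i
Cr = 1.51 / 2.92
Cr = 0.5171

0.5171


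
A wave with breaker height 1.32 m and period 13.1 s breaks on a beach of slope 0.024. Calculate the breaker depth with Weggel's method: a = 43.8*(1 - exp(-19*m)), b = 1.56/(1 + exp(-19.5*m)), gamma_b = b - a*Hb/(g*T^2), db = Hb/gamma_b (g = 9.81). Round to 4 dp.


a = 43.8 * (1 - exp(-19 * m))
exp(-19 * 0.024) = exp(-0.4560) = 0.633814
a = 43.8 * (1 - 0.633814) = 16.038954
b = 1.56 / (1 + exp(-19.5 * m))
exp(-19.5 * 0.024) = exp(-0.4680) = 0.626254
b = 1.56 / (1 + 0.626254) = 0.959260
Hb / (g * T^2) = 1.32 / (9.81 * 13.1^2) = 1.32 / 1683.4941 = 0.00078408
gamma_b = b - a * Hb/(g*T^2) = 0.959260 - 16.038954 * 0.00078408 = 0.946684
db = Hb / gamma_b = 1.32 / 0.946684
db = 1.3943 m

1.3943


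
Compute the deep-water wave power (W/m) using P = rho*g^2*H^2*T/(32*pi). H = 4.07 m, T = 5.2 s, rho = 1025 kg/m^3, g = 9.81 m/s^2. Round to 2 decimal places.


P = rho * g^2 * H^2 * T / (32 * pi)
P = 1025 * 9.81^2 * 4.07^2 * 5.2 / (32 * pi)
P = 1025 * 96.2361 * 16.5649 * 5.2 / 100.53096
P = 84518.97 W/m

84518.97


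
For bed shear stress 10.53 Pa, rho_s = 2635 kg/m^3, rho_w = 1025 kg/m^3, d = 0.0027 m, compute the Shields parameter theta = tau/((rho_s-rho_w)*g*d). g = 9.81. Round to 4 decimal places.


theta = tau / ((rho_s - rho_w) * g * d)
rho_s - rho_w = 2635 - 1025 = 1610
Denominator = 1610 * 9.81 * 0.0027 = 42.644070
theta = 10.53 / 42.644070
theta = 0.2469

0.2469


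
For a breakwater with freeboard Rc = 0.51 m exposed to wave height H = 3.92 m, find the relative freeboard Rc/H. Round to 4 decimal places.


Relative freeboard = Rc / H
= 0.51 / 3.92
= 0.1301

0.1301


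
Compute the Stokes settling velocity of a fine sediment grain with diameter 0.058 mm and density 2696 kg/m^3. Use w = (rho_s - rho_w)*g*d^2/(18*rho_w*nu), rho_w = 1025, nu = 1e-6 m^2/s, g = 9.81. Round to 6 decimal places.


w = (rho_s - rho_w) * g * d^2 / (18 * rho_w * nu)
d = 0.058 mm = 0.000058 m
rho_s - rho_w = 2696 - 1025 = 1671
Numerator = 1671 * 9.81 * (0.000058)^2 = 0.000055144404
Denominator = 18 * 1025 * 1e-6 = 0.018450
w = 0.002989 m/s

0.002989


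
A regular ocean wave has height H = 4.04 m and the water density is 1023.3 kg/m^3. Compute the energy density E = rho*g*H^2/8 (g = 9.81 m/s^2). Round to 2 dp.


E = (1/8) * rho * g * H^2
E = (1/8) * 1023.3 * 9.81 * 4.04^2
E = 0.125 * 1023.3 * 9.81 * 16.3216
E = 20480.70 J/m^2

20480.70


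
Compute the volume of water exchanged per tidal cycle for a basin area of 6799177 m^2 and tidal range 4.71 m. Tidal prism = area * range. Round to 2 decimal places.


Tidal prism = Area * Tidal range
P = 6799177 * 4.71
P = 32024123.67 m^3

32024123.67


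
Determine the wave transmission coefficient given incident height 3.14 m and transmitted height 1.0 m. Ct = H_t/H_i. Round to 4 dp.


Ct = H_t / H_i
Ct = 1.0 / 3.14
Ct = 0.3185

0.3185


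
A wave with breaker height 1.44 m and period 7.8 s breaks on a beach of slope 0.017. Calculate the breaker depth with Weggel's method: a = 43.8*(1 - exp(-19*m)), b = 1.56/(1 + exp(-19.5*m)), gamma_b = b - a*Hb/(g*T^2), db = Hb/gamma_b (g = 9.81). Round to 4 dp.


a = 43.8 * (1 - exp(-19 * m))
exp(-19 * 0.017) = exp(-0.3230) = 0.723974
a = 43.8 * (1 - 0.723974) = 12.089945
b = 1.56 / (1 + exp(-19.5 * m))
exp(-19.5 * 0.017) = exp(-0.3315) = 0.717846
b = 1.56 / (1 + 0.717846) = 0.908114
Hb / (g * T^2) = 1.44 / (9.81 * 7.8^2) = 1.44 / 596.8404 = 0.00241271
gamma_b = b - a * Hb/(g*T^2) = 0.908114 - 12.089945 * 0.00241271 = 0.878944
db = Hb / gamma_b = 1.44 / 0.878944
db = 1.6383 m

1.6383


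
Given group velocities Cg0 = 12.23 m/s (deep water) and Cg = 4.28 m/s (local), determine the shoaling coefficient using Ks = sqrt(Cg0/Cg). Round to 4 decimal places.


Ks = sqrt(Cg0 / Cg)
Ks = sqrt(12.23 / 4.28)
Ks = sqrt(2.8575)
Ks = 1.6904

1.6904


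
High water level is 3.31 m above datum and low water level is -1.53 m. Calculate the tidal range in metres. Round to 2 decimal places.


Tidal range = High water - Low water
Tidal range = 3.31 - (-1.53)
Tidal range = 4.84 m

4.84


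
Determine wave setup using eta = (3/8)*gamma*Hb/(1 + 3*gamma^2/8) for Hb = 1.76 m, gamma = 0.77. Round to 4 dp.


eta = (3/8) * gamma * Hb / (1 + 3*gamma^2/8)
Numerator = (3/8) * 0.77 * 1.76 = 0.508200
Denominator = 1 + 3*0.77^2/8 = 1 + 0.222338 = 1.222338
eta = 0.508200 / 1.222338
eta = 0.4158 m

0.4158


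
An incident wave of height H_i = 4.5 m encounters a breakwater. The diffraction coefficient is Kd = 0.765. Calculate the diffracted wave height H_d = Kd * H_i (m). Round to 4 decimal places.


H_d = Kd * H_i
H_d = 0.765 * 4.5
H_d = 3.4425 m

3.4425


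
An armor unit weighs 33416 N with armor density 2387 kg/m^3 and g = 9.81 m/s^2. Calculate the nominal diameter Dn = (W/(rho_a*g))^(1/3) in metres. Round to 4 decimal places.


V = W / (rho_a * g)
V = 33416 / (2387 * 9.81)
V = 33416 / 23416.47
V = 1.427030 m^3
Dn = V^(1/3) = 1.427030^(1/3)
Dn = 1.1258 m

1.1258


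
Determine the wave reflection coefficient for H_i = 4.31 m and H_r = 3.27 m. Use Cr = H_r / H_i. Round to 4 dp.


Cr = H_r / H_i
Cr = 3.27 / 4.31
Cr = 0.7587

0.7587


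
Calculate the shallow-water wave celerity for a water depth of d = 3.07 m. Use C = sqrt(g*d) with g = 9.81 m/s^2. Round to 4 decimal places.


Using the shallow-water approximation:
C = sqrt(g * d) = sqrt(9.81 * 3.07)
C = sqrt(30.1167)
C = 5.4879 m/s

5.4879


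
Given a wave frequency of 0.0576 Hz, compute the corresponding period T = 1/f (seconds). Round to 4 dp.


T = 1 / f
T = 1 / 0.0576
T = 17.3611 s

17.3611


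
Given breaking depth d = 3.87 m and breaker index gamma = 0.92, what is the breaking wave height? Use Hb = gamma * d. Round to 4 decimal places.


Hb = gamma * d
Hb = 0.92 * 3.87
Hb = 3.5604 m

3.5604


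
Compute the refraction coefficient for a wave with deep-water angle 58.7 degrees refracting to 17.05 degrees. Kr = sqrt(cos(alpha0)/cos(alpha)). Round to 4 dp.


Kr = sqrt(cos(alpha0) / cos(alpha))
cos(58.7) = 0.519519
cos(17.05) = 0.956049
Kr = sqrt(0.519519 / 0.956049)
Kr = sqrt(0.543402)
Kr = 0.7372

0.7372


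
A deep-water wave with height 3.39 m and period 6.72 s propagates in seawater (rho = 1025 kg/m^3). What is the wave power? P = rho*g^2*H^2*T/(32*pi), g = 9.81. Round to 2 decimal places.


P = rho * g^2 * H^2 * T / (32 * pi)
P = 1025 * 9.81^2 * 3.39^2 * 6.72 / (32 * pi)
P = 1025 * 96.2361 * 11.4921 * 6.72 / 100.53096
P = 75775.83 W/m

75775.83


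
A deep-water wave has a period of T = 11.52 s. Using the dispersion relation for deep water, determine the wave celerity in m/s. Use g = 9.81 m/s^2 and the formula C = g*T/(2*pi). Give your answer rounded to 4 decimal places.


We use the deep-water celerity formula:
C = g * T / (2 * pi)
C = 9.81 * 11.52 / (2 * 3.14159...)
C = 113.011200 / 6.283185
C = 17.9863 m/s

17.9863


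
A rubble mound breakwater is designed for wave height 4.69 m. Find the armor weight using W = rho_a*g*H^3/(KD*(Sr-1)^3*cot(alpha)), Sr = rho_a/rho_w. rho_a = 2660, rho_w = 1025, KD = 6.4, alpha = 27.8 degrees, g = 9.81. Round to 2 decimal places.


Sr = rho_a / rho_w = 2660 / 1025 = 2.595122
(Sr - 1) = 1.595122
(Sr - 1)^3 = 4.058651
cot(27.8) = 1 / tan(27.8) = 1 / 0.527240 = 1.896669
Numerator = 2660 * 9.81 * 4.69^3 = 2691963.5317
Denominator = 6.4 * 4.058651 * 1.896669 = 49.266662
W = 2691963.5317 / 49.266662
W = 54640.67 N

54640.67


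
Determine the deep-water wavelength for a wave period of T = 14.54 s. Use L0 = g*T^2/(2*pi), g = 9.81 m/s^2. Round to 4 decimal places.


L0 = g * T^2 / (2 * pi)
L0 = 9.81 * 14.54^2 / (2 * pi)
L0 = 9.81 * 211.4116 / 6.28319
L0 = 2073.9478 / 6.28319
L0 = 330.0790 m

330.0790


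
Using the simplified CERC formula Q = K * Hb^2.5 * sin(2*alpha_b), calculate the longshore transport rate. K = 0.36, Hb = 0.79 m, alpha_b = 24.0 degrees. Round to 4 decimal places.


Q = K * Hb^2.5 * sin(2 * alpha_b)
Hb^2.5 = 0.79^2.5 = 0.554712
sin(2 * 24.0) = sin(48.0) = 0.743145
Q = 0.36 * 0.554712 * 0.743145
Q = 0.1484 m^3/s

0.1484


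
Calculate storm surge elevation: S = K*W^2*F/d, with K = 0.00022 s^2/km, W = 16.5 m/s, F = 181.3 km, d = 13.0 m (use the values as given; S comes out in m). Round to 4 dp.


S = K * W^2 * F / d
W^2 = 16.5^2 = 272.25
S = 0.00022 * 272.25 * 181.3 / 13.0
Numerator = 0.00022 * 272.25 * 181.3 = 10.858964
S = 10.858964 / 13.0 = 0.8353 m

0.8353


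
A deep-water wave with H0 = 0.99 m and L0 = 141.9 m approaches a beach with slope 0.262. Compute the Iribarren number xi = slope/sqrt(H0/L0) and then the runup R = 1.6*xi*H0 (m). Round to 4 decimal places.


xi = slope / sqrt(H0/L0)
H0/L0 = 0.99/141.9 = 0.006977
sqrt(0.006977) = 0.083527
xi = 0.262 / 0.083527 = 3.136714
R = 1.6 * xi * H0 = 1.6 * 3.136714 * 0.99
R = 4.9686 m

4.9686


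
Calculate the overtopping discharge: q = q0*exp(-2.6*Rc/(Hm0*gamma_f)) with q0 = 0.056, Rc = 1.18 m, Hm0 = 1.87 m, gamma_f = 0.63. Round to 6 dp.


q = q0 * exp(-2.6 * Rc / (Hm0 * gamma_f))
Exponent = -2.6 * 1.18 / (1.87 * 0.63)
= -2.6 * 1.18 / 1.1781
= -2.604193
exp(-2.604193) = 0.073963
q = 0.056 * 0.073963
q = 0.004142 m^3/s/m

0.004142


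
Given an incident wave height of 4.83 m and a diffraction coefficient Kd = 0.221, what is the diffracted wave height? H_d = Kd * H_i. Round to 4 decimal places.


H_d = Kd * H_i
H_d = 0.221 * 4.83
H_d = 1.0674 m

1.0674


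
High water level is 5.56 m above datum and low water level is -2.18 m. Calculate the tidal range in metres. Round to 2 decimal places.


Tidal range = High water - Low water
Tidal range = 5.56 - (-2.18)
Tidal range = 7.74 m

7.74


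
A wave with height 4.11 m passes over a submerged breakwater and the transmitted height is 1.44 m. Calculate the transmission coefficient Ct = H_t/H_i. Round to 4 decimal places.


Ct = H_t / H_i
Ct = 1.44 / 4.11
Ct = 0.3504

0.3504


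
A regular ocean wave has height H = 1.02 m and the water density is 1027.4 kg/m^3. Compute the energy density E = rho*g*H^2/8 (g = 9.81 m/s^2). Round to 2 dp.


E = (1/8) * rho * g * H^2
E = (1/8) * 1027.4 * 9.81 * 1.02^2
E = 0.125 * 1027.4 * 9.81 * 1.0404
E = 1310.75 J/m^2

1310.75


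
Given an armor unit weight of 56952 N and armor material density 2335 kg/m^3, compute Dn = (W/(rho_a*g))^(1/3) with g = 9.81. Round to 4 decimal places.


V = W / (rho_a * g)
V = 56952 / (2335 * 9.81)
V = 56952 / 22906.35
V = 2.486297 m^3
Dn = V^(1/3) = 2.486297^(1/3)
Dn = 1.3547 m

1.3547


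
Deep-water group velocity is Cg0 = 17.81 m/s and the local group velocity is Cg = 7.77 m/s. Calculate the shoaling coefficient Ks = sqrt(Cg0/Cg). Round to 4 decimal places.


Ks = sqrt(Cg0 / Cg)
Ks = sqrt(17.81 / 7.77)
Ks = sqrt(2.2921)
Ks = 1.5140

1.5140


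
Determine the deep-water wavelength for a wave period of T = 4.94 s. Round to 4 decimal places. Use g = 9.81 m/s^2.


L0 = g * T^2 / (2 * pi)
L0 = 9.81 * 4.94^2 / (2 * pi)
L0 = 9.81 * 24.4036 / 6.28319
L0 = 239.3993 / 6.28319
L0 = 38.1016 m

38.1016


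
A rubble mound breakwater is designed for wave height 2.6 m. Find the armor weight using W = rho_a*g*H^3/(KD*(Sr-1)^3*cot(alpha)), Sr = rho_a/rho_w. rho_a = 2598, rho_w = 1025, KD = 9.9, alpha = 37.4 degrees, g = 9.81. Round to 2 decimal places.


Sr = rho_a / rho_w = 2598 / 1025 = 2.534634
(Sr - 1) = 1.534634
(Sr - 1)^3 = 3.614220
cot(37.4) = 1 / tan(37.4) = 1 / 0.764558 = 1.307946
Numerator = 2598 * 9.81 * 2.6^3 = 447948.6149
Denominator = 9.9 * 3.614220 * 1.307946 = 46.799313
W = 447948.6149 / 46.799313
W = 9571.69 N

9571.69


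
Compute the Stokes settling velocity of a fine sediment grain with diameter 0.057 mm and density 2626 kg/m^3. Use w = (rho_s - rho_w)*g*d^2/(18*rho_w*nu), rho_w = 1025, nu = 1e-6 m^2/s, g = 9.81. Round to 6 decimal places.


w = (rho_s - rho_w) * g * d^2 / (18 * rho_w * nu)
d = 0.057 mm = 0.000057 m
rho_s - rho_w = 2626 - 1025 = 1601
Numerator = 1601 * 9.81 * (0.000057)^2 = 0.000051028177
Denominator = 18 * 1025 * 1e-6 = 0.018450
w = 0.002766 m/s

0.002766


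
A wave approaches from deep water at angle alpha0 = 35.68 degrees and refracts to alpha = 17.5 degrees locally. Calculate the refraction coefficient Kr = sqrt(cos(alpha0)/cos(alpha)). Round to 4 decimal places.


Kr = sqrt(cos(alpha0) / cos(alpha))
cos(35.68) = 0.812287
cos(17.5) = 0.953717
Kr = sqrt(0.812287 / 0.953717)
Kr = sqrt(0.851707)
Kr = 0.9229

0.9229


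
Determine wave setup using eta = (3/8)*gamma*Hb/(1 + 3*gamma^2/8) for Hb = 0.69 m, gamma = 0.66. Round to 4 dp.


eta = (3/8) * gamma * Hb / (1 + 3*gamma^2/8)
Numerator = (3/8) * 0.66 * 0.69 = 0.170775
Denominator = 1 + 3*0.66^2/8 = 1 + 0.163350 = 1.163350
eta = 0.170775 / 1.163350
eta = 0.1468 m

0.1468


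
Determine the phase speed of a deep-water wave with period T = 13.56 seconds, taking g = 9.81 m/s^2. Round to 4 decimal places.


We use the deep-water celerity formula:
C = g * T / (2 * pi)
C = 9.81 * 13.56 / (2 * 3.14159...)
C = 133.023600 / 6.283185
C = 21.1714 m/s

21.1714


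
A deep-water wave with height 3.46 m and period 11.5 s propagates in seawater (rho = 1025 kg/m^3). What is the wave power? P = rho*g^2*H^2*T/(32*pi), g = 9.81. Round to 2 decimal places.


P = rho * g^2 * H^2 * T / (32 * pi)
P = 1025 * 9.81^2 * 3.46^2 * 11.5 / (32 * pi)
P = 1025 * 96.2361 * 11.9716 * 11.5 / 100.53096
P = 135086.54 W/m

135086.54


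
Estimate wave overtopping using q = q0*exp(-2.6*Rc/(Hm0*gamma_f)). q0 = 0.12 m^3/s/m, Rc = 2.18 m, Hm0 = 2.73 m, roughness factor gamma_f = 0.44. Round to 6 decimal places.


q = q0 * exp(-2.6 * Rc / (Hm0 * gamma_f))
Exponent = -2.6 * 2.18 / (2.73 * 0.44)
= -2.6 * 2.18 / 1.2012
= -4.718615
exp(-4.718615) = 0.008928
q = 0.12 * 0.008928
q = 0.001071 m^3/s/m

0.001071


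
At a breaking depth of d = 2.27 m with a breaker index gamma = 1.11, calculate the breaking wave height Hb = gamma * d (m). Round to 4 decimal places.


Hb = gamma * d
Hb = 1.11 * 2.27
Hb = 2.5197 m

2.5197


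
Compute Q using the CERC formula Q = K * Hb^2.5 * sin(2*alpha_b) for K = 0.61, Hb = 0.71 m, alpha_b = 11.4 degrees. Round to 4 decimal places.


Q = K * Hb^2.5 * sin(2 * alpha_b)
Hb^2.5 = 0.71^2.5 = 0.424762
sin(2 * 11.4) = sin(22.8) = 0.387516
Q = 0.61 * 0.424762 * 0.387516
Q = 0.1004 m^3/s

0.1004


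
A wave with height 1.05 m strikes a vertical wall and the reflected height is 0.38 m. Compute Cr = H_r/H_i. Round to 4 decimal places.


Cr = H_r / H_i
Cr = 0.38 / 1.05
Cr = 0.3619

0.3619


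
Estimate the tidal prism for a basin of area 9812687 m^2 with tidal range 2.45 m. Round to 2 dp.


Tidal prism = Area * Tidal range
P = 9812687 * 2.45
P = 24041083.15 m^3

24041083.15


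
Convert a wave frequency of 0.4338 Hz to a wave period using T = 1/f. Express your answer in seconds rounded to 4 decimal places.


T = 1 / f
T = 1 / 0.4338
T = 2.3052 s

2.3052


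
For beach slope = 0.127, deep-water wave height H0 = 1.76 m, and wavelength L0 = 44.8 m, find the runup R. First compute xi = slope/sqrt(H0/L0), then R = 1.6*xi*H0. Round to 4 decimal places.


xi = slope / sqrt(H0/L0)
H0/L0 = 1.76/44.8 = 0.039286
sqrt(0.039286) = 0.198206
xi = 0.127 / 0.198206 = 0.640747
R = 1.6 * xi * H0 = 1.6 * 0.640747 * 1.76
R = 1.8043 m

1.8043


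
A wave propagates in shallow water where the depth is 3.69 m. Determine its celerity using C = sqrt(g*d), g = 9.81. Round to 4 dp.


Using the shallow-water approximation:
C = sqrt(g * d) = sqrt(9.81 * 3.69)
C = sqrt(36.1989)
C = 6.0166 m/s

6.0166


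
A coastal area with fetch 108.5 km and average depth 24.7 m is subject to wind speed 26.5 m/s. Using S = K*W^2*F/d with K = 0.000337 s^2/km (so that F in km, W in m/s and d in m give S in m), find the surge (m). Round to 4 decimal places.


S = K * W^2 * F / d
W^2 = 26.5^2 = 702.25
S = 0.000337 * 702.25 * 108.5 / 24.7
Numerator = 0.000337 * 702.25 * 108.5 = 25.677420
S = 25.677420 / 24.7 = 1.0396 m

1.0396


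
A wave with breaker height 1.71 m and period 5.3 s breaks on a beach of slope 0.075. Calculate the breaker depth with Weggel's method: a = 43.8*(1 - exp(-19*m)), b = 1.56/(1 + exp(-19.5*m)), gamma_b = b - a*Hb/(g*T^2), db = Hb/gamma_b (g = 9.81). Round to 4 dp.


a = 43.8 * (1 - exp(-19 * m))
exp(-19 * 0.075) = exp(-1.4250) = 0.240508
a = 43.8 * (1 - 0.240508) = 33.265729
b = 1.56 / (1 + exp(-19.5 * m))
exp(-19.5 * 0.075) = exp(-1.4625) = 0.231656
b = 1.56 / (1 + 0.231656) = 1.266587
Hb / (g * T^2) = 1.71 / (9.81 * 5.3^2) = 1.71 / 275.5629 = 0.00620548
gamma_b = b - a * Hb/(g*T^2) = 1.266587 - 33.265729 * 0.00620548 = 1.060157
db = Hb / gamma_b = 1.71 / 1.060157
db = 1.6130 m

1.6130


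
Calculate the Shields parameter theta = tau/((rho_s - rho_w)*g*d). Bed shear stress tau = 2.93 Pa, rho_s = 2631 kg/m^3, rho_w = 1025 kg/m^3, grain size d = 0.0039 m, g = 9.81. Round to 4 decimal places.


theta = tau / ((rho_s - rho_w) * g * d)
rho_s - rho_w = 2631 - 1025 = 1606
Denominator = 1606 * 9.81 * 0.0039 = 61.443954
theta = 2.93 / 61.443954
theta = 0.0477

0.0477


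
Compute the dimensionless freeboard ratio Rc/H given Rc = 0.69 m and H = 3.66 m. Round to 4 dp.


Relative freeboard = Rc / H
= 0.69 / 3.66
= 0.1885

0.1885


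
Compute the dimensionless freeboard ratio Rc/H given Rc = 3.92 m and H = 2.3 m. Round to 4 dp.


Relative freeboard = Rc / H
= 3.92 / 2.3
= 1.7043

1.7043


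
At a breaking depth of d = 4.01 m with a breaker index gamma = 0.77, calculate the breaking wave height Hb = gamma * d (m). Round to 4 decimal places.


Hb = gamma * d
Hb = 0.77 * 4.01
Hb = 3.0877 m

3.0877


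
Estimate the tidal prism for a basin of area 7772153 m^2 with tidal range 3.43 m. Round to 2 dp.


Tidal prism = Area * Tidal range
P = 7772153 * 3.43
P = 26658484.79 m^3

26658484.79


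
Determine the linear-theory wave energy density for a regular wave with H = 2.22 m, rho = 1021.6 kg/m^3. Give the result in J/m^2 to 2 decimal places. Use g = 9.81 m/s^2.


E = (1/8) * rho * g * H^2
E = (1/8) * 1021.6 * 9.81 * 2.22^2
E = 0.125 * 1021.6 * 9.81 * 4.9284
E = 6173.99 J/m^2

6173.99


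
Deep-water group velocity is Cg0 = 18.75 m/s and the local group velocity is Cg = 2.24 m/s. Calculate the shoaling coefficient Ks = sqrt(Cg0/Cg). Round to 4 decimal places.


Ks = sqrt(Cg0 / Cg)
Ks = sqrt(18.75 / 2.24)
Ks = sqrt(8.3705)
Ks = 2.8932

2.8932


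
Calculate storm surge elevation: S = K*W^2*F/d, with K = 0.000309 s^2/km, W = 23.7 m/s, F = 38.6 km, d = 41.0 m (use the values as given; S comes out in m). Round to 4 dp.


S = K * W^2 * F / d
W^2 = 23.7^2 = 561.69
S = 0.000309 * 561.69 * 38.6 / 41.0
Numerator = 0.000309 * 561.69 * 38.6 = 6.699501
S = 6.699501 / 41.0 = 0.1634 m

0.1634


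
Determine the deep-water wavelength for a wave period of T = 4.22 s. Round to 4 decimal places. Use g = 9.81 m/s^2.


L0 = g * T^2 / (2 * pi)
L0 = 9.81 * 4.22^2 / (2 * pi)
L0 = 9.81 * 17.8084 / 6.28319
L0 = 174.7004 / 6.28319
L0 = 27.8044 m

27.8044


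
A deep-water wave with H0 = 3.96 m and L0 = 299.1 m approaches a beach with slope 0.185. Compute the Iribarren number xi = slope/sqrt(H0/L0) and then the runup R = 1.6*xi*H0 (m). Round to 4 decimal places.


xi = slope / sqrt(H0/L0)
H0/L0 = 3.96/299.1 = 0.013240
sqrt(0.013240) = 0.115064
xi = 0.185 / 0.115064 = 1.607801
R = 1.6 * xi * H0 = 1.6 * 1.607801 * 3.96
R = 10.1870 m

10.1870


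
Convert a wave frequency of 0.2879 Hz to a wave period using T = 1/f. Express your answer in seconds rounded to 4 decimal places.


T = 1 / f
T = 1 / 0.2879
T = 3.4734 s

3.4734


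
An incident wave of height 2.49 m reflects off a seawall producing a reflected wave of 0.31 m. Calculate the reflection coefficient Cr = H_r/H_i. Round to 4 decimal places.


Cr = H_r / H_i
Cr = 0.31 / 2.49
Cr = 0.1245

0.1245


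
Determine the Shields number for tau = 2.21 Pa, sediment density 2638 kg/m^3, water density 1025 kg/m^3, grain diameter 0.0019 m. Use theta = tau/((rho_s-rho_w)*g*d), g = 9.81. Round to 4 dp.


theta = tau / ((rho_s - rho_w) * g * d)
rho_s - rho_w = 2638 - 1025 = 1613
Denominator = 1613 * 9.81 * 0.0019 = 30.064707
theta = 2.21 / 30.064707
theta = 0.0735

0.0735


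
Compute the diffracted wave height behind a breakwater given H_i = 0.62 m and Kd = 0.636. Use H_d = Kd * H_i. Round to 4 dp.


H_d = Kd * H_i
H_d = 0.636 * 0.62
H_d = 0.3943 m

0.3943


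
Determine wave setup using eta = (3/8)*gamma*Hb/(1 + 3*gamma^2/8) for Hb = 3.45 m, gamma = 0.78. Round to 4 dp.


eta = (3/8) * gamma * Hb / (1 + 3*gamma^2/8)
Numerator = (3/8) * 0.78 * 3.45 = 1.009125
Denominator = 1 + 3*0.78^2/8 = 1 + 0.228150 = 1.228150
eta = 1.009125 / 1.228150
eta = 0.8217 m

0.8217


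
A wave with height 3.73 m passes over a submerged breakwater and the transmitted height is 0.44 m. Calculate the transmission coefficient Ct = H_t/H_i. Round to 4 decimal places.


Ct = H_t / H_i
Ct = 0.44 / 3.73
Ct = 0.1180

0.1180


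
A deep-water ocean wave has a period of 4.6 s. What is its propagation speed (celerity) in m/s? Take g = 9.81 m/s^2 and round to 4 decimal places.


We use the deep-water celerity formula:
C = g * T / (2 * pi)
C = 9.81 * 4.6 / (2 * 3.14159...)
C = 45.126000 / 6.283185
C = 7.1820 m/s

7.1820


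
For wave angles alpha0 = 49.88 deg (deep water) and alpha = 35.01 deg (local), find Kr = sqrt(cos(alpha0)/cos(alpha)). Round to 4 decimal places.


Kr = sqrt(cos(alpha0) / cos(alpha))
cos(49.88) = 0.644391
cos(35.01) = 0.819052
Kr = sqrt(0.644391 / 0.819052)
Kr = sqrt(0.786752)
Kr = 0.8870

0.8870


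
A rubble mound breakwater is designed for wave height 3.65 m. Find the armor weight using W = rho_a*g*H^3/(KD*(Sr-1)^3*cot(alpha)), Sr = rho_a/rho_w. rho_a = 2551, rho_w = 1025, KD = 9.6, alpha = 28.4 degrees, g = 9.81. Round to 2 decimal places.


Sr = rho_a / rho_w = 2551 / 1025 = 2.488780
(Sr - 1) = 1.488780
(Sr - 1)^3 = 3.299833
cot(28.4) = 1 / tan(28.4) = 1 / 0.540698 = 1.849461
Numerator = 2551 * 9.81 * 3.65^3 = 1216908.8775
Denominator = 9.6 * 3.299833 * 1.849461 = 58.587975
W = 1216908.8775 / 58.587975
W = 20770.63 N

20770.63


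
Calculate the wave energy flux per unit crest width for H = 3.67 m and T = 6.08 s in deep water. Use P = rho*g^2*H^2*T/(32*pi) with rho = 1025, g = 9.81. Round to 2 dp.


P = rho * g^2 * H^2 * T / (32 * pi)
P = 1025 * 9.81^2 * 3.67^2 * 6.08 / (32 * pi)
P = 1025 * 96.2361 * 13.4689 * 6.08 / 100.53096
P = 80352.19 W/m

80352.19


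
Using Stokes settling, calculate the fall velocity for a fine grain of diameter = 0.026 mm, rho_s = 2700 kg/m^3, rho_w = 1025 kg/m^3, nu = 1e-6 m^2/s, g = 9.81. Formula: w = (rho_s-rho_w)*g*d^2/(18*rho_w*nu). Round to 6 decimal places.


w = (rho_s - rho_w) * g * d^2 / (18 * rho_w * nu)
d = 0.026 mm = 0.000026 m
rho_s - rho_w = 2700 - 1025 = 1675
Numerator = 1675 * 9.81 * (0.000026)^2 = 0.000011107863
Denominator = 18 * 1025 * 1e-6 = 0.018450
w = 0.000602 m/s

0.000602


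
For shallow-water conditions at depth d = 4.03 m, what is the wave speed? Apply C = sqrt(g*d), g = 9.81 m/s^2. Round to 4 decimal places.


Using the shallow-water approximation:
C = sqrt(g * d) = sqrt(9.81 * 4.03)
C = sqrt(39.5343)
C = 6.2876 m/s

6.2876


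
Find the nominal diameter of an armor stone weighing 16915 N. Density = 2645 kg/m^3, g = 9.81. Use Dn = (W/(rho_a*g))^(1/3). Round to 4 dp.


V = W / (rho_a * g)
V = 16915 / (2645 * 9.81)
V = 16915 / 25947.45
V = 0.651895 m^3
Dn = V^(1/3) = 0.651895^(1/3)
Dn = 0.8671 m

0.8671


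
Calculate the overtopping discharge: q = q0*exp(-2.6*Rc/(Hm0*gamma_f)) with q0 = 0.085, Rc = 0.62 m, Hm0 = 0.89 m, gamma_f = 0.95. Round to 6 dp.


q = q0 * exp(-2.6 * Rc / (Hm0 * gamma_f))
Exponent = -2.6 * 0.62 / (0.89 * 0.95)
= -2.6 * 0.62 / 0.8455
= -1.906564
exp(-1.906564) = 0.148590
q = 0.085 * 0.148590
q = 0.012630 m^3/s/m

0.012630


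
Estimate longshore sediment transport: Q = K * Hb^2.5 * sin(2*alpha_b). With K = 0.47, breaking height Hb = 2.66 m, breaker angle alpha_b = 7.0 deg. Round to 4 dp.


Q = K * Hb^2.5 * sin(2 * alpha_b)
Hb^2.5 = 2.66^2.5 = 11.539954
sin(2 * 7.0) = sin(14.0) = 0.241922
Q = 0.47 * 11.539954 * 0.241922
Q = 1.3121 m^3/s

1.3121
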